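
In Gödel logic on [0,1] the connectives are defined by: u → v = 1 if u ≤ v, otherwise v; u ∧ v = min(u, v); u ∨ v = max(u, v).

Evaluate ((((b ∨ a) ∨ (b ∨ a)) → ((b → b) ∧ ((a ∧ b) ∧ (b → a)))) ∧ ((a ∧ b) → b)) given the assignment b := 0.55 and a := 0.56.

0.55

(b ∨ a) = max(0.55, 0.56) = 0.56
(b ∨ a) = max(0.55, 0.56) = 0.56
((b ∨ a) ∨ (b ∨ a)) = max(0.56, 0.56) = 0.56
(b → b): 0.55 ≤ 0.55, so result = 1
(a ∧ b) = min(0.56, 0.55) = 0.55
(b → a): 0.55 ≤ 0.56, so result = 1
((a ∧ b) ∧ (b → a)) = min(0.55, 1) = 0.55
((b → b) ∧ ((a ∧ b) ∧ (b → a))) = min(1, 0.55) = 0.55
(((b ∨ a) ∨ (b ∨ a)) → ((b → b) ∧ ((a ∧ b) ∧ (b → a)))): 0.56 > 0.55, so result = 0.55
(a ∧ b) = min(0.56, 0.55) = 0.55
((a ∧ b) → b): 0.55 ≤ 0.55, so result = 1
((((b ∨ a) ∨ (b ∨ a)) → ((b → b) ∧ ((a ∧ b) ∧ (b → a)))) ∧ ((a ∧ b) → b)) = min(0.55, 1) = 0.55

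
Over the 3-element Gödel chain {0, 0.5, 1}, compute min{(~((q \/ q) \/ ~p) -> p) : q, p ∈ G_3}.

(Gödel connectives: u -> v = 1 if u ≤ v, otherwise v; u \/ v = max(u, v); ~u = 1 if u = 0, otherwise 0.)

0.50

The minimum is attained at q = 0, p = 0.5:
  (q \/ q) = max(0, 0) = 0
  ~p: Gödel ¬ of 0.5 = 0 (operand ≠ 0)
  ((q \/ q) \/ ~p) = max(0, 0) = 0
  ~((q \/ q) \/ ~p): Gödel ¬ of 0 = 1 (operand is 0)
  (~((q \/ q) \/ ~p) -> p): 1 > 0.5, so result = 0.5
Checking all 9 assignments confirms none give a value below 0.50.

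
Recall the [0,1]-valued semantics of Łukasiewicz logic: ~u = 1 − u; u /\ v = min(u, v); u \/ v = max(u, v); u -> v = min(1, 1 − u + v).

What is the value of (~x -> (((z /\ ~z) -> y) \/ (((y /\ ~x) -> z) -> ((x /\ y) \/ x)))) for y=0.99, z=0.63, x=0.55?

~x: Łukasiewicz ¬ gives 1 − 0.55 = 0.45
~z: Łukasiewicz ¬ gives 1 − 0.63 = 0.37
(z /\ ~z) = min(0.63, 0.37) = 0.37
((z /\ ~z) -> y): min(1, 1 − 0.37 + 0.99) = 1
~x: Łukasiewicz ¬ gives 1 − 0.55 = 0.45
(y /\ ~x) = min(0.99, 0.45) = 0.45
((y /\ ~x) -> z): min(1, 1 − 0.45 + 0.63) = 1
(x /\ y) = min(0.55, 0.99) = 0.55
((x /\ y) \/ x) = max(0.55, 0.55) = 0.55
(((y /\ ~x) -> z) -> ((x /\ y) \/ x)): min(1, 1 − 1 + 0.55) = 0.55
(((z /\ ~z) -> y) \/ (((y /\ ~x) -> z) -> ((x /\ y) \/ x))) = max(1, 0.55) = 1
(~x -> (((z /\ ~z) -> y) \/ (((y /\ ~x) -> z) -> ((x /\ y) \/ x)))): min(1, 1 − 0.45 + 1) = 1

1.00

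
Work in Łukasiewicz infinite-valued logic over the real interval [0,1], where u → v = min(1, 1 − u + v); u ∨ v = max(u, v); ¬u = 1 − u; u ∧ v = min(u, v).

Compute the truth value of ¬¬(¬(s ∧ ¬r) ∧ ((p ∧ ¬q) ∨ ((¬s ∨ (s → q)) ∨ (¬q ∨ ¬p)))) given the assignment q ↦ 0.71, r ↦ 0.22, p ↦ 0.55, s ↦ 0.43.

0.57

¬r: Łukasiewicz ¬ gives 1 − 0.22 = 0.78
(s ∧ ¬r) = min(0.43, 0.78) = 0.43
¬(s ∧ ¬r): Łukasiewicz ¬ gives 1 − 0.43 = 0.57
¬q: Łukasiewicz ¬ gives 1 − 0.71 = 0.29
(p ∧ ¬q) = min(0.55, 0.29) = 0.29
¬s: Łukasiewicz ¬ gives 1 − 0.43 = 0.57
(s → q): min(1, 1 − 0.43 + 0.71) = 1
(¬s ∨ (s → q)) = max(0.57, 1) = 1
¬q: Łukasiewicz ¬ gives 1 − 0.71 = 0.29
¬p: Łukasiewicz ¬ gives 1 − 0.55 = 0.45
(¬q ∨ ¬p) = max(0.29, 0.45) = 0.45
((¬s ∨ (s → q)) ∨ (¬q ∨ ¬p)) = max(1, 0.45) = 1
((p ∧ ¬q) ∨ ((¬s ∨ (s → q)) ∨ (¬q ∨ ¬p))) = max(0.29, 1) = 1
(¬(s ∧ ¬r) ∧ ((p ∧ ¬q) ∨ ((¬s ∨ (s → q)) ∨ (¬q ∨ ¬p)))) = min(0.57, 1) = 0.57
¬(¬(s ∧ ¬r) ∧ ((p ∧ ¬q) ∨ ((¬s ∨ (s → q)) ∨ (¬q ∨ ¬p)))): Łukasiewicz ¬ gives 1 − 0.57 = 0.43
¬¬(¬(s ∧ ¬r) ∧ ((p ∧ ¬q) ∨ ((¬s ∨ (s → q)) ∨ (¬q ∨ ¬p)))): Łukasiewicz ¬ gives 1 − 0.43 = 0.57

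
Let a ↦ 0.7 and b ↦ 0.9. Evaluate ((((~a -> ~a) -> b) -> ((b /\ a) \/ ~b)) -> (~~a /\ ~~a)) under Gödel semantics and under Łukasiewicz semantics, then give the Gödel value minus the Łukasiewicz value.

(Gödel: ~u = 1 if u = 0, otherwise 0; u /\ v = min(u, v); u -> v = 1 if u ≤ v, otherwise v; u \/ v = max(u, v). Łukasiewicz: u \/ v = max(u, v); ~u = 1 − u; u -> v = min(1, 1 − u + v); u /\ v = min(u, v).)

Gödel evaluation:
  ~a: Gödel ¬ of 0.7 = 0 (operand ≠ 0)
  ~a: Gödel ¬ of 0.7 = 0 (operand ≠ 0)
  (~a -> ~a): 0 ≤ 0, so result = 1
  ((~a -> ~a) -> b): 1 > 0.9, so result = 0.9
  (b /\ a) = min(0.9, 0.7) = 0.7
  ~b: Gödel ¬ of 0.9 = 0 (operand ≠ 0)
  ((b /\ a) \/ ~b) = max(0.7, 0) = 0.7
  (((~a -> ~a) -> b) -> ((b /\ a) \/ ~b)): 0.9 > 0.7, so result = 0.7
  ~a: Gödel ¬ of 0.7 = 0 (operand ≠ 0)
  ~~a: Gödel ¬ of 0 = 1 (operand is 0)
  ~a: Gödel ¬ of 0.7 = 0 (operand ≠ 0)
  ~~a: Gödel ¬ of 0 = 1 (operand is 0)
  (~~a /\ ~~a) = min(1, 1) = 1
  ((((~a -> ~a) -> b) -> ((b /\ a) \/ ~b)) -> (~~a /\ ~~a)): 0.7 ≤ 1, so result = 1
  Gödel value = 1
Łukasiewicz evaluation:
  ~a: Łukasiewicz ¬ gives 1 − 0.7 = 0.3
  ~a: Łukasiewicz ¬ gives 1 − 0.7 = 0.3
  (~a -> ~a): min(1, 1 − 0.3 + 0.3) = 1
  ((~a -> ~a) -> b): min(1, 1 − 1 + 0.9) = 0.9
  (b /\ a) = min(0.9, 0.7) = 0.7
  ~b: Łukasiewicz ¬ gives 1 − 0.9 = 0.1
  ((b /\ a) \/ ~b) = max(0.7, 0.1) = 0.7
  (((~a -> ~a) -> b) -> ((b /\ a) \/ ~b)): min(1, 1 − 0.9 + 0.7) = 0.8
  ~a: Łukasiewicz ¬ gives 1 − 0.7 = 0.3
  ~~a: Łukasiewicz ¬ gives 1 − 0.3 = 0.7
  ~a: Łukasiewicz ¬ gives 1 − 0.7 = 0.3
  ~~a: Łukasiewicz ¬ gives 1 − 0.3 = 0.7
  (~~a /\ ~~a) = min(0.7, 0.7) = 0.7
  ((((~a -> ~a) -> b) -> ((b /\ a) \/ ~b)) -> (~~a /\ ~~a)): min(1, 1 − 0.8 + 0.7) = 0.9
  Łukasiewicz value = 0.9
Difference: 1 − 0.9 = 0.10

0.10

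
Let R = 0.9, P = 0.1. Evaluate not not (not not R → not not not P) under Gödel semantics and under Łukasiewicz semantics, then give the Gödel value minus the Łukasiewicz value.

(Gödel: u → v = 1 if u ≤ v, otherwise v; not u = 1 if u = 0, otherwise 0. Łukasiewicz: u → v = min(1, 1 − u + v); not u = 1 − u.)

Gödel evaluation:
  not R: Gödel ¬ of 0.9 = 0 (operand ≠ 0)
  not not R: Gödel ¬ of 0 = 1 (operand is 0)
  not P: Gödel ¬ of 0.1 = 0 (operand ≠ 0)
  not not P: Gödel ¬ of 0 = 1 (operand is 0)
  not not not P: Gödel ¬ of 1 = 0 (operand ≠ 0)
  (not not R → not not not P): 1 > 0, so result = 0
  not (not not R → not not not P): Gödel ¬ of 0 = 1 (operand is 0)
  not not (not not R → not not not P): Gödel ¬ of 1 = 0 (operand ≠ 0)
  Gödel value = 0
Łukasiewicz evaluation:
  not R: Łukasiewicz ¬ gives 1 − 0.9 = 0.1
  not not R: Łukasiewicz ¬ gives 1 − 0.1 = 0.9
  not P: Łukasiewicz ¬ gives 1 − 0.1 = 0.9
  not not P: Łukasiewicz ¬ gives 1 − 0.9 = 0.1
  not not not P: Łukasiewicz ¬ gives 1 − 0.1 = 0.9
  (not not R → not not not P): min(1, 1 − 0.9 + 0.9) = 1
  not (not not R → not not not P): Łukasiewicz ¬ gives 1 − 1 = 0
  not not (not not R → not not not P): Łukasiewicz ¬ gives 1 − 0 = 1
  Łukasiewicz value = 1
Difference: 0 − 1 = -1.00

-1.00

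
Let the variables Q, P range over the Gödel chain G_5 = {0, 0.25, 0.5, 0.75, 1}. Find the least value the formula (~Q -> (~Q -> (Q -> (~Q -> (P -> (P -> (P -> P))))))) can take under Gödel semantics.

1.00

Every assignment gives 1. For instance at Q = 0, P = 0:
  ~Q: Gödel ¬ of 0 = 1 (operand is 0)
  ~Q: Gödel ¬ of 0 = 1 (operand is 0)
  ~Q: Gödel ¬ of 0 = 1 (operand is 0)
  (P -> P): 0 ≤ 0, so result = 1
  (P -> (P -> P)): 0 ≤ 1, so result = 1
  (P -> (P -> (P -> P))): 0 ≤ 1, so result = 1
  (~Q -> (P -> (P -> (P -> P)))): 1 ≤ 1, so result = 1
  (Q -> (~Q -> (P -> (P -> (P -> P))))): 0 ≤ 1, so result = 1
  (~Q -> (Q -> (~Q -> (P -> (P -> (P -> P)))))): 1 ≤ 1, so result = 1
  (~Q -> (~Q -> (Q -> (~Q -> (P -> (P -> (P -> P))))))): 1 ≤ 1, so result = 1
All 25 assignments give value 1 — the formula is a G_5-tautology.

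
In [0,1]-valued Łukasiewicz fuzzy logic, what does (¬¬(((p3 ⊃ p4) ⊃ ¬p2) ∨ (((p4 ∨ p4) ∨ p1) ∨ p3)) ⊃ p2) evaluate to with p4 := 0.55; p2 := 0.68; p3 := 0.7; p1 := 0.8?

(p3 ⊃ p4): min(1, 1 − 0.7 + 0.55) = 0.85
¬p2: Łukasiewicz ¬ gives 1 − 0.68 = 0.32
((p3 ⊃ p4) ⊃ ¬p2): min(1, 1 − 0.85 + 0.32) = 0.47
(p4 ∨ p4) = max(0.55, 0.55) = 0.55
((p4 ∨ p4) ∨ p1) = max(0.55, 0.8) = 0.8
(((p4 ∨ p4) ∨ p1) ∨ p3) = max(0.8, 0.7) = 0.8
(((p3 ⊃ p4) ⊃ ¬p2) ∨ (((p4 ∨ p4) ∨ p1) ∨ p3)) = max(0.47, 0.8) = 0.8
¬(((p3 ⊃ p4) ⊃ ¬p2) ∨ (((p4 ∨ p4) ∨ p1) ∨ p3)): Łukasiewicz ¬ gives 1 − 0.8 = 0.2
¬¬(((p3 ⊃ p4) ⊃ ¬p2) ∨ (((p4 ∨ p4) ∨ p1) ∨ p3)): Łukasiewicz ¬ gives 1 − 0.2 = 0.8
(¬¬(((p3 ⊃ p4) ⊃ ¬p2) ∨ (((p4 ∨ p4) ∨ p1) ∨ p3)) ⊃ p2): min(1, 1 − 0.8 + 0.68) = 0.88

0.88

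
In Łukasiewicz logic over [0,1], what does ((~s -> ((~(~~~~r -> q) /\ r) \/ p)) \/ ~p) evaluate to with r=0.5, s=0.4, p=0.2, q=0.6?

0.80

~s: Łukasiewicz ¬ gives 1 − 0.4 = 0.6
~r: Łukasiewicz ¬ gives 1 − 0.5 = 0.5
~~r: Łukasiewicz ¬ gives 1 − 0.5 = 0.5
~~~r: Łukasiewicz ¬ gives 1 − 0.5 = 0.5
~~~~r: Łukasiewicz ¬ gives 1 − 0.5 = 0.5
(~~~~r -> q): min(1, 1 − 0.5 + 0.6) = 1
~(~~~~r -> q): Łukasiewicz ¬ gives 1 − 1 = 0
(~(~~~~r -> q) /\ r) = min(0, 0.5) = 0
((~(~~~~r -> q) /\ r) \/ p) = max(0, 0.2) = 0.2
(~s -> ((~(~~~~r -> q) /\ r) \/ p)): min(1, 1 − 0.6 + 0.2) = 0.6
~p: Łukasiewicz ¬ gives 1 − 0.2 = 0.8
((~s -> ((~(~~~~r -> q) /\ r) \/ p)) \/ ~p) = max(0.6, 0.8) = 0.8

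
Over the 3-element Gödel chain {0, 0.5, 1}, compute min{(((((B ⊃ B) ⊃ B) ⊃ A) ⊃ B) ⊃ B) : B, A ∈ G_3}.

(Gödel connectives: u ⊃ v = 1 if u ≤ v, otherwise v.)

0.50

The minimum is attained at B = 0.5, A = 0:
  (B ⊃ B): 0.5 ≤ 0.5, so result = 1
  ((B ⊃ B) ⊃ B): 1 > 0.5, so result = 0.5
  (((B ⊃ B) ⊃ B) ⊃ A): 0.5 > 0, so result = 0
  ((((B ⊃ B) ⊃ B) ⊃ A) ⊃ B): 0 ≤ 0.5, so result = 1
  (((((B ⊃ B) ⊃ B) ⊃ A) ⊃ B) ⊃ B): 1 > 0.5, so result = 0.5
Checking all 9 assignments confirms none give a value below 0.50.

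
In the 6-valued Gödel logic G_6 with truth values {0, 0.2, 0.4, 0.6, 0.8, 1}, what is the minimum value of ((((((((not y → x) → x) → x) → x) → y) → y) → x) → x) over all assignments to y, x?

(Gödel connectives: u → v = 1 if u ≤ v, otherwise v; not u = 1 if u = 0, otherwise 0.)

The minimum is attained at y = 0.2, x = 0.2:
  not y: Gödel ¬ of 0.2 = 0 (operand ≠ 0)
  (not y → x): 0 ≤ 0.2, so result = 1
  ((not y → x) → x): 1 > 0.2, so result = 0.2
  (((not y → x) → x) → x): 0.2 ≤ 0.2, so result = 1
  ((((not y → x) → x) → x) → x): 1 > 0.2, so result = 0.2
  (((((not y → x) → x) → x) → x) → y): 0.2 ≤ 0.2, so result = 1
  ((((((not y → x) → x) → x) → x) → y) → y): 1 > 0.2, so result = 0.2
  (((((((not y → x) → x) → x) → x) → y) → y) → x): 0.2 ≤ 0.2, so result = 1
  ((((((((not y → x) → x) → x) → x) → y) → y) → x) → x): 1 > 0.2, so result = 0.2
Checking all 36 assignments confirms none give a value below 0.20.

0.20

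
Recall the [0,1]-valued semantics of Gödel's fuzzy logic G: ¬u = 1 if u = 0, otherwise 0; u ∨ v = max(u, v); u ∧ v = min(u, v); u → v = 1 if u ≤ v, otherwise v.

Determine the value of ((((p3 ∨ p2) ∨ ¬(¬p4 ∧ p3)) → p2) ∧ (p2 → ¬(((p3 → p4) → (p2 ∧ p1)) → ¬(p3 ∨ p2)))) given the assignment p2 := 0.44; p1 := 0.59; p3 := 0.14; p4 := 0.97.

(p3 ∨ p2) = max(0.14, 0.44) = 0.44
¬p4: Gödel ¬ of 0.97 = 0 (operand ≠ 0)
(¬p4 ∧ p3) = min(0, 0.14) = 0
¬(¬p4 ∧ p3): Gödel ¬ of 0 = 1 (operand is 0)
((p3 ∨ p2) ∨ ¬(¬p4 ∧ p3)) = max(0.44, 1) = 1
(((p3 ∨ p2) ∨ ¬(¬p4 ∧ p3)) → p2): 1 > 0.44, so result = 0.44
(p3 → p4): 0.14 ≤ 0.97, so result = 1
(p2 ∧ p1) = min(0.44, 0.59) = 0.44
((p3 → p4) → (p2 ∧ p1)): 1 > 0.44, so result = 0.44
(p3 ∨ p2) = max(0.14, 0.44) = 0.44
¬(p3 ∨ p2): Gödel ¬ of 0.44 = 0 (operand ≠ 0)
(((p3 → p4) → (p2 ∧ p1)) → ¬(p3 ∨ p2)): 0.44 > 0, so result = 0
¬(((p3 → p4) → (p2 ∧ p1)) → ¬(p3 ∨ p2)): Gödel ¬ of 0 = 1 (operand is 0)
(p2 → ¬(((p3 → p4) → (p2 ∧ p1)) → ¬(p3 ∨ p2))): 0.44 ≤ 1, so result = 1
((((p3 ∨ p2) ∨ ¬(¬p4 ∧ p3)) → p2) ∧ (p2 → ¬(((p3 → p4) → (p2 ∧ p1)) → ¬(p3 ∨ p2)))) = min(0.44, 1) = 0.44

0.44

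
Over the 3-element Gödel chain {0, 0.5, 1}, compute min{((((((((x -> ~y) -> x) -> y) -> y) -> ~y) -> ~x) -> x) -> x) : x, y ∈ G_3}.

The minimum is attained at x = 0.5, y = 0:
  ~y: Gödel ¬ of 0 = 1 (operand is 0)
  (x -> ~y): 0.5 ≤ 1, so result = 1
  ((x -> ~y) -> x): 1 > 0.5, so result = 0.5
  (((x -> ~y) -> x) -> y): 0.5 > 0, so result = 0
  ((((x -> ~y) -> x) -> y) -> y): 0 ≤ 0, so result = 1
  ~y: Gödel ¬ of 0 = 1 (operand is 0)
  (((((x -> ~y) -> x) -> y) -> y) -> ~y): 1 ≤ 1, so result = 1
  ~x: Gödel ¬ of 0.5 = 0 (operand ≠ 0)
  ((((((x -> ~y) -> x) -> y) -> y) -> ~y) -> ~x): 1 > 0, so result = 0
  (((((((x -> ~y) -> x) -> y) -> y) -> ~y) -> ~x) -> x): 0 ≤ 0.5, so result = 1
  ((((((((x -> ~y) -> x) -> y) -> y) -> ~y) -> ~x) -> x) -> x): 1 > 0.5, so result = 0.5
Checking all 9 assignments confirms none give a value below 0.50.

0.50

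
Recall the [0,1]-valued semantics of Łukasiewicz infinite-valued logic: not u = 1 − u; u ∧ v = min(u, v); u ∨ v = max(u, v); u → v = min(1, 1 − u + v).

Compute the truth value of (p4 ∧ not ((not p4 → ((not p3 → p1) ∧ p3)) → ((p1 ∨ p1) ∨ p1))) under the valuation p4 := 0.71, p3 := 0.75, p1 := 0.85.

0.15

not p4: Łukasiewicz ¬ gives 1 − 0.71 = 0.29
not p3: Łukasiewicz ¬ gives 1 − 0.75 = 0.25
(not p3 → p1): min(1, 1 − 0.25 + 0.85) = 1
((not p3 → p1) ∧ p3) = min(1, 0.75) = 0.75
(not p4 → ((not p3 → p1) ∧ p3)): min(1, 1 − 0.29 + 0.75) = 1
(p1 ∨ p1) = max(0.85, 0.85) = 0.85
((p1 ∨ p1) ∨ p1) = max(0.85, 0.85) = 0.85
((not p4 → ((not p3 → p1) ∧ p3)) → ((p1 ∨ p1) ∨ p1)): min(1, 1 − 1 + 0.85) = 0.85
not ((not p4 → ((not p3 → p1) ∧ p3)) → ((p1 ∨ p1) ∨ p1)): Łukasiewicz ¬ gives 1 − 0.85 = 0.15
(p4 ∧ not ((not p4 → ((not p3 → p1) ∧ p3)) → ((p1 ∨ p1) ∨ p1))) = min(0.71, 0.15) = 0.15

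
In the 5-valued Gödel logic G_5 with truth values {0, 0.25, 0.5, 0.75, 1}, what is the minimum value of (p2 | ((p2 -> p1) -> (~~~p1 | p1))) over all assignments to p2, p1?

The minimum is attained at p2 = 0, p1 = 0.25:
  (p2 -> p1): 0 ≤ 0.25, so result = 1
  ~p1: Gödel ¬ of 0.25 = 0 (operand ≠ 0)
  ~~p1: Gödel ¬ of 0 = 1 (operand is 0)
  ~~~p1: Gödel ¬ of 1 = 0 (operand ≠ 0)
  (~~~p1 | p1) = max(0, 0.25) = 0.25
  ((p2 -> p1) -> (~~~p1 | p1)): 1 > 0.25, so result = 0.25
  (p2 | ((p2 -> p1) -> (~~~p1 | p1))) = max(0, 0.25) = 0.25
Checking all 25 assignments confirms none give a value below 0.25.

0.25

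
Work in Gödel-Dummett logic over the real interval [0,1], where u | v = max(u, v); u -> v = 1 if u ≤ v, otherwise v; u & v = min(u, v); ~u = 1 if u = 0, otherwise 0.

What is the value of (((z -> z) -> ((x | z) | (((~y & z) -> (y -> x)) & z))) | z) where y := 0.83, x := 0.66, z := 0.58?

(z -> z): 0.58 ≤ 0.58, so result = 1
(x | z) = max(0.66, 0.58) = 0.66
~y: Gödel ¬ of 0.83 = 0 (operand ≠ 0)
(~y & z) = min(0, 0.58) = 0
(y -> x): 0.83 > 0.66, so result = 0.66
((~y & z) -> (y -> x)): 0 ≤ 0.66, so result = 1
(((~y & z) -> (y -> x)) & z) = min(1, 0.58) = 0.58
((x | z) | (((~y & z) -> (y -> x)) & z)) = max(0.66, 0.58) = 0.66
((z -> z) -> ((x | z) | (((~y & z) -> (y -> x)) & z))): 1 > 0.66, so result = 0.66
(((z -> z) -> ((x | z) | (((~y & z) -> (y -> x)) & z))) | z) = max(0.66, 0.58) = 0.66

0.66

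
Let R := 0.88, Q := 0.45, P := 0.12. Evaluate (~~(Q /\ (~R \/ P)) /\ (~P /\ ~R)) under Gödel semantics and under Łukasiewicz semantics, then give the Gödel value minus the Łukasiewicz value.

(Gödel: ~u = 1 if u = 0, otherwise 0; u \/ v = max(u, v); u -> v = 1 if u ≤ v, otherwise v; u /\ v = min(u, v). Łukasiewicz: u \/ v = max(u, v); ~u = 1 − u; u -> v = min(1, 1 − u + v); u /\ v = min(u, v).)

Gödel evaluation:
  ~R: Gödel ¬ of 0.88 = 0 (operand ≠ 0)
  (~R \/ P) = max(0, 0.12) = 0.12
  (Q /\ (~R \/ P)) = min(0.45, 0.12) = 0.12
  ~(Q /\ (~R \/ P)): Gödel ¬ of 0.12 = 0 (operand ≠ 0)
  ~~(Q /\ (~R \/ P)): Gödel ¬ of 0 = 1 (operand is 0)
  ~P: Gödel ¬ of 0.12 = 0 (operand ≠ 0)
  ~R: Gödel ¬ of 0.88 = 0 (operand ≠ 0)
  (~P /\ ~R) = min(0, 0) = 0
  (~~(Q /\ (~R \/ P)) /\ (~P /\ ~R)) = min(1, 0) = 0
  Gödel value = 0
Łukasiewicz evaluation:
  ~R: Łukasiewicz ¬ gives 1 − 0.88 = 0.12
  (~R \/ P) = max(0.12, 0.12) = 0.12
  (Q /\ (~R \/ P)) = min(0.45, 0.12) = 0.12
  ~(Q /\ (~R \/ P)): Łukasiewicz ¬ gives 1 − 0.12 = 0.88
  ~~(Q /\ (~R \/ P)): Łukasiewicz ¬ gives 1 − 0.88 = 0.12
  ~P: Łukasiewicz ¬ gives 1 − 0.12 = 0.88
  ~R: Łukasiewicz ¬ gives 1 − 0.88 = 0.12
  (~P /\ ~R) = min(0.88, 0.12) = 0.12
  (~~(Q /\ (~R \/ P)) /\ (~P /\ ~R)) = min(0.12, 0.12) = 0.12
  Łukasiewicz value = 0.12
Difference: 0 − 0.12 = -0.12

-0.12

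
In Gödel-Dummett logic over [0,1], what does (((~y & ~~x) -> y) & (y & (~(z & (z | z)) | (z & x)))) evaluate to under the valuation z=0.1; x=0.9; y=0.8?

0.10

~y: Gödel ¬ of 0.8 = 0 (operand ≠ 0)
~x: Gödel ¬ of 0.9 = 0 (operand ≠ 0)
~~x: Gödel ¬ of 0 = 1 (operand is 0)
(~y & ~~x) = min(0, 1) = 0
((~y & ~~x) -> y): 0 ≤ 0.8, so result = 1
(z | z) = max(0.1, 0.1) = 0.1
(z & (z | z)) = min(0.1, 0.1) = 0.1
~(z & (z | z)): Gödel ¬ of 0.1 = 0 (operand ≠ 0)
(z & x) = min(0.1, 0.9) = 0.1
(~(z & (z | z)) | (z & x)) = max(0, 0.1) = 0.1
(y & (~(z & (z | z)) | (z & x))) = min(0.8, 0.1) = 0.1
(((~y & ~~x) -> y) & (y & (~(z & (z | z)) | (z & x)))) = min(1, 0.1) = 0.1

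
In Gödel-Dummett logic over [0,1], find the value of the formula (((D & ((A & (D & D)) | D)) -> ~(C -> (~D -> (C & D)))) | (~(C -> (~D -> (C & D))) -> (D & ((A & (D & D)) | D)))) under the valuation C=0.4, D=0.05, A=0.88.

(D & D) = min(0.05, 0.05) = 0.05
(A & (D & D)) = min(0.88, 0.05) = 0.05
((A & (D & D)) | D) = max(0.05, 0.05) = 0.05
(D & ((A & (D & D)) | D)) = min(0.05, 0.05) = 0.05
~D: Gödel ¬ of 0.05 = 0 (operand ≠ 0)
(C & D) = min(0.4, 0.05) = 0.05
(~D -> (C & D)): 0 ≤ 0.05, so result = 1
(C -> (~D -> (C & D))): 0.4 ≤ 1, so result = 1
~(C -> (~D -> (C & D))): Gödel ¬ of 1 = 0 (operand ≠ 0)
((D & ((A & (D & D)) | D)) -> ~(C -> (~D -> (C & D)))): 0.05 > 0, so result = 0
~D: Gödel ¬ of 0.05 = 0 (operand ≠ 0)
(C & D) = min(0.4, 0.05) = 0.05
(~D -> (C & D)): 0 ≤ 0.05, so result = 1
(C -> (~D -> (C & D))): 0.4 ≤ 1, so result = 1
~(C -> (~D -> (C & D))): Gödel ¬ of 1 = 0 (operand ≠ 0)
(D & D) = min(0.05, 0.05) = 0.05
(A & (D & D)) = min(0.88, 0.05) = 0.05
((A & (D & D)) | D) = max(0.05, 0.05) = 0.05
(D & ((A & (D & D)) | D)) = min(0.05, 0.05) = 0.05
(~(C -> (~D -> (C & D))) -> (D & ((A & (D & D)) | D))): 0 ≤ 0.05, so result = 1
(((D & ((A & (D & D)) | D)) -> ~(C -> (~D -> (C & D)))) | (~(C -> (~D -> (C & D))) -> (D & ((A & (D & D)) | D)))) = max(0, 1) = 1

1.00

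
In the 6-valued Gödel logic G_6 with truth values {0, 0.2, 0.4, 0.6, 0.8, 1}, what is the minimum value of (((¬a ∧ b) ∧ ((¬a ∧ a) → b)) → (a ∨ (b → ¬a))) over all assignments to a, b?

1.00

Every assignment gives 1. For instance at a = 0, b = 0:
  ¬a: Gödel ¬ of 0 = 1 (operand is 0)
  (¬a ∧ b) = min(1, 0) = 0
  ¬a: Gödel ¬ of 0 = 1 (operand is 0)
  (¬a ∧ a) = min(1, 0) = 0
  ((¬a ∧ a) → b): 0 ≤ 0, so result = 1
  ((¬a ∧ b) ∧ ((¬a ∧ a) → b)) = min(0, 1) = 0
  ¬a: Gödel ¬ of 0 = 1 (operand is 0)
  (b → ¬a): 0 ≤ 1, so result = 1
  (a ∨ (b → ¬a)) = max(0, 1) = 1
  (((¬a ∧ b) ∧ ((¬a ∧ a) → b)) → (a ∨ (b → ¬a))): 0 ≤ 1, so result = 1
All 36 assignments give value 1 — the formula is a G_6-tautology.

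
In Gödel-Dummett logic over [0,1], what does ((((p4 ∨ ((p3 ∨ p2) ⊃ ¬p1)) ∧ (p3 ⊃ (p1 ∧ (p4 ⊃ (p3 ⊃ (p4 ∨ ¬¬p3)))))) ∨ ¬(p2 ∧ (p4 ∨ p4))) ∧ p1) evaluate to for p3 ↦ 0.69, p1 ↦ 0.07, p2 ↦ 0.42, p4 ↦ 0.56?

(p3 ∨ p2) = max(0.69, 0.42) = 0.69
¬p1: Gödel ¬ of 0.07 = 0 (operand ≠ 0)
((p3 ∨ p2) ⊃ ¬p1): 0.69 > 0, so result = 0
(p4 ∨ ((p3 ∨ p2) ⊃ ¬p1)) = max(0.56, 0) = 0.56
¬p3: Gödel ¬ of 0.69 = 0 (operand ≠ 0)
¬¬p3: Gödel ¬ of 0 = 1 (operand is 0)
(p4 ∨ ¬¬p3) = max(0.56, 1) = 1
(p3 ⊃ (p4 ∨ ¬¬p3)): 0.69 ≤ 1, so result = 1
(p4 ⊃ (p3 ⊃ (p4 ∨ ¬¬p3))): 0.56 ≤ 1, so result = 1
(p1 ∧ (p4 ⊃ (p3 ⊃ (p4 ∨ ¬¬p3)))) = min(0.07, 1) = 0.07
(p3 ⊃ (p1 ∧ (p4 ⊃ (p3 ⊃ (p4 ∨ ¬¬p3))))): 0.69 > 0.07, so result = 0.07
((p4 ∨ ((p3 ∨ p2) ⊃ ¬p1)) ∧ (p3 ⊃ (p1 ∧ (p4 ⊃ (p3 ⊃ (p4 ∨ ¬¬p3)))))) = min(0.56, 0.07) = 0.07
(p4 ∨ p4) = max(0.56, 0.56) = 0.56
(p2 ∧ (p4 ∨ p4)) = min(0.42, 0.56) = 0.42
¬(p2 ∧ (p4 ∨ p4)): Gödel ¬ of 0.42 = 0 (operand ≠ 0)
(((p4 ∨ ((p3 ∨ p2) ⊃ ¬p1)) ∧ (p3 ⊃ (p1 ∧ (p4 ⊃ (p3 ⊃ (p4 ∨ ¬¬p3)))))) ∨ ¬(p2 ∧ (p4 ∨ p4))) = max(0.07, 0) = 0.07
((((p4 ∨ ((p3 ∨ p2) ⊃ ¬p1)) ∧ (p3 ⊃ (p1 ∧ (p4 ⊃ (p3 ⊃ (p4 ∨ ¬¬p3)))))) ∨ ¬(p2 ∧ (p4 ∨ p4))) ∧ p1) = min(0.07, 0.07) = 0.07

0.07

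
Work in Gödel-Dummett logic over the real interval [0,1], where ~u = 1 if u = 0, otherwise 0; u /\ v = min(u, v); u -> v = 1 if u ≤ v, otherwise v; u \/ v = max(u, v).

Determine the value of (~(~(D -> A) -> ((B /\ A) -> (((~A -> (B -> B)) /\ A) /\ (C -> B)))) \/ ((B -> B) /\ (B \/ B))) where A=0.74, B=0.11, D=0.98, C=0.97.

0.11

(D -> A): 0.98 > 0.74, so result = 0.74
~(D -> A): Gödel ¬ of 0.74 = 0 (operand ≠ 0)
(B /\ A) = min(0.11, 0.74) = 0.11
~A: Gödel ¬ of 0.74 = 0 (operand ≠ 0)
(B -> B): 0.11 ≤ 0.11, so result = 1
(~A -> (B -> B)): 0 ≤ 1, so result = 1
((~A -> (B -> B)) /\ A) = min(1, 0.74) = 0.74
(C -> B): 0.97 > 0.11, so result = 0.11
(((~A -> (B -> B)) /\ A) /\ (C -> B)) = min(0.74, 0.11) = 0.11
((B /\ A) -> (((~A -> (B -> B)) /\ A) /\ (C -> B))): 0.11 ≤ 0.11, so result = 1
(~(D -> A) -> ((B /\ A) -> (((~A -> (B -> B)) /\ A) /\ (C -> B)))): 0 ≤ 1, so result = 1
~(~(D -> A) -> ((B /\ A) -> (((~A -> (B -> B)) /\ A) /\ (C -> B)))): Gödel ¬ of 1 = 0 (operand ≠ 0)
(B -> B): 0.11 ≤ 0.11, so result = 1
(B \/ B) = max(0.11, 0.11) = 0.11
((B -> B) /\ (B \/ B)) = min(1, 0.11) = 0.11
(~(~(D -> A) -> ((B /\ A) -> (((~A -> (B -> B)) /\ A) /\ (C -> B)))) \/ ((B -> B) /\ (B \/ B))) = max(0, 0.11) = 0.11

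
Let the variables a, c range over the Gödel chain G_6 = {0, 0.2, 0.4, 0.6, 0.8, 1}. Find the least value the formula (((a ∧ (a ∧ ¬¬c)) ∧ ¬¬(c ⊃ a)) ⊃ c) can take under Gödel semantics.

0.20

The minimum is attained at a = 0.4, c = 0.2:
  ¬c: Gödel ¬ of 0.2 = 0 (operand ≠ 0)
  ¬¬c: Gödel ¬ of 0 = 1 (operand is 0)
  (a ∧ ¬¬c) = min(0.4, 1) = 0.4
  (a ∧ (a ∧ ¬¬c)) = min(0.4, 0.4) = 0.4
  (c ⊃ a): 0.2 ≤ 0.4, so result = 1
  ¬(c ⊃ a): Gödel ¬ of 1 = 0 (operand ≠ 0)
  ¬¬(c ⊃ a): Gödel ¬ of 0 = 1 (operand is 0)
  ((a ∧ (a ∧ ¬¬c)) ∧ ¬¬(c ⊃ a)) = min(0.4, 1) = 0.4
  (((a ∧ (a ∧ ¬¬c)) ∧ ¬¬(c ⊃ a)) ⊃ c): 0.4 > 0.2, so result = 0.2
Checking all 36 assignments confirms none give a value below 0.20.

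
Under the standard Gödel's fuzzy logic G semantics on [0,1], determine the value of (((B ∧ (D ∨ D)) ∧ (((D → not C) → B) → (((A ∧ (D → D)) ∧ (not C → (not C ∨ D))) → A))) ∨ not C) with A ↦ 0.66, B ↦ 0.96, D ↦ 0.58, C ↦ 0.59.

(D ∨ D) = max(0.58, 0.58) = 0.58
(B ∧ (D ∨ D)) = min(0.96, 0.58) = 0.58
not C: Gödel ¬ of 0.59 = 0 (operand ≠ 0)
(D → not C): 0.58 > 0, so result = 0
((D → not C) → B): 0 ≤ 0.96, so result = 1
(D → D): 0.58 ≤ 0.58, so result = 1
(A ∧ (D → D)) = min(0.66, 1) = 0.66
not C: Gödel ¬ of 0.59 = 0 (operand ≠ 0)
not C: Gödel ¬ of 0.59 = 0 (operand ≠ 0)
(not C ∨ D) = max(0, 0.58) = 0.58
(not C → (not C ∨ D)): 0 ≤ 0.58, so result = 1
((A ∧ (D → D)) ∧ (not C → (not C ∨ D))) = min(0.66, 1) = 0.66
(((A ∧ (D → D)) ∧ (not C → (not C ∨ D))) → A): 0.66 ≤ 0.66, so result = 1
(((D → not C) → B) → (((A ∧ (D → D)) ∧ (not C → (not C ∨ D))) → A)): 1 ≤ 1, so result = 1
((B ∧ (D ∨ D)) ∧ (((D → not C) → B) → (((A ∧ (D → D)) ∧ (not C → (not C ∨ D))) → A))) = min(0.58, 1) = 0.58
not C: Gödel ¬ of 0.59 = 0 (operand ≠ 0)
(((B ∧ (D ∨ D)) ∧ (((D → not C) → B) → (((A ∧ (D → D)) ∧ (not C → (not C ∨ D))) → A))) ∨ not C) = max(0.58, 0) = 0.58

0.58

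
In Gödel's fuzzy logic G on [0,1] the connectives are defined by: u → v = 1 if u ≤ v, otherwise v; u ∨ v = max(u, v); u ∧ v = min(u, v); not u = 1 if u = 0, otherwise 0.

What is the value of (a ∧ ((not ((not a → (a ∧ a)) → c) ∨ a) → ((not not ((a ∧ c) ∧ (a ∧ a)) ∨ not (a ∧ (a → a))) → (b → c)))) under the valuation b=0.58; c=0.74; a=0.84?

not a: Gödel ¬ of 0.84 = 0 (operand ≠ 0)
(a ∧ a) = min(0.84, 0.84) = 0.84
(not a → (a ∧ a)): 0 ≤ 0.84, so result = 1
((not a → (a ∧ a)) → c): 1 > 0.74, so result = 0.74
not ((not a → (a ∧ a)) → c): Gödel ¬ of 0.74 = 0 (operand ≠ 0)
(not ((not a → (a ∧ a)) → c) ∨ a) = max(0, 0.84) = 0.84
(a ∧ c) = min(0.84, 0.74) = 0.74
(a ∧ a) = min(0.84, 0.84) = 0.84
((a ∧ c) ∧ (a ∧ a)) = min(0.74, 0.84) = 0.74
not ((a ∧ c) ∧ (a ∧ a)): Gödel ¬ of 0.74 = 0 (operand ≠ 0)
not not ((a ∧ c) ∧ (a ∧ a)): Gödel ¬ of 0 = 1 (operand is 0)
(a → a): 0.84 ≤ 0.84, so result = 1
(a ∧ (a → a)) = min(0.84, 1) = 0.84
not (a ∧ (a → a)): Gödel ¬ of 0.84 = 0 (operand ≠ 0)
(not not ((a ∧ c) ∧ (a ∧ a)) ∨ not (a ∧ (a → a))) = max(1, 0) = 1
(b → c): 0.58 ≤ 0.74, so result = 1
((not not ((a ∧ c) ∧ (a ∧ a)) ∨ not (a ∧ (a → a))) → (b → c)): 1 ≤ 1, so result = 1
((not ((not a → (a ∧ a)) → c) ∨ a) → ((not not ((a ∧ c) ∧ (a ∧ a)) ∨ not (a ∧ (a → a))) → (b → c))): 0.84 ≤ 1, so result = 1
(a ∧ ((not ((not a → (a ∧ a)) → c) ∨ a) → ((not not ((a ∧ c) ∧ (a ∧ a)) ∨ not (a ∧ (a → a))) → (b → c)))) = min(0.84, 1) = 0.84

0.84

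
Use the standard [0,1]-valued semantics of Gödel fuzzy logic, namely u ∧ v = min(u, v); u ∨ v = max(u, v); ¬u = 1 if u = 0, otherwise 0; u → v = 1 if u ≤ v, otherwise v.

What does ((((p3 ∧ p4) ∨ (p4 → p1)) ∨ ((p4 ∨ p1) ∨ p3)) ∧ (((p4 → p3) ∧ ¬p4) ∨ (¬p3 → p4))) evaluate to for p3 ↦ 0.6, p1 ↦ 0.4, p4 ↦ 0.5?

(p3 ∧ p4) = min(0.6, 0.5) = 0.5
(p4 → p1): 0.5 > 0.4, so result = 0.4
((p3 ∧ p4) ∨ (p4 → p1)) = max(0.5, 0.4) = 0.5
(p4 ∨ p1) = max(0.5, 0.4) = 0.5
((p4 ∨ p1) ∨ p3) = max(0.5, 0.6) = 0.6
(((p3 ∧ p4) ∨ (p4 → p1)) ∨ ((p4 ∨ p1) ∨ p3)) = max(0.5, 0.6) = 0.6
(p4 → p3): 0.5 ≤ 0.6, so result = 1
¬p4: Gödel ¬ of 0.5 = 0 (operand ≠ 0)
((p4 → p3) ∧ ¬p4) = min(1, 0) = 0
¬p3: Gödel ¬ of 0.6 = 0 (operand ≠ 0)
(¬p3 → p4): 0 ≤ 0.5, so result = 1
(((p4 → p3) ∧ ¬p4) ∨ (¬p3 → p4)) = max(0, 1) = 1
((((p3 ∧ p4) ∨ (p4 → p1)) ∨ ((p4 ∨ p1) ∨ p3)) ∧ (((p4 → p3) ∧ ¬p4) ∨ (¬p3 → p4))) = min(0.6, 1) = 0.6

0.60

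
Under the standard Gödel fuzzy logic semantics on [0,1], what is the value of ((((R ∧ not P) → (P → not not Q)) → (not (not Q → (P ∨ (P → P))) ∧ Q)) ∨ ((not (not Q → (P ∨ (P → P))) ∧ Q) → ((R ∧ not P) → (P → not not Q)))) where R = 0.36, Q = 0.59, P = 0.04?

1.00

not P: Gödel ¬ of 0.04 = 0 (operand ≠ 0)
(R ∧ not P) = min(0.36, 0) = 0
not Q: Gödel ¬ of 0.59 = 0 (operand ≠ 0)
not not Q: Gödel ¬ of 0 = 1 (operand is 0)
(P → not not Q): 0.04 ≤ 1, so result = 1
((R ∧ not P) → (P → not not Q)): 0 ≤ 1, so result = 1
not Q: Gödel ¬ of 0.59 = 0 (operand ≠ 0)
(P → P): 0.04 ≤ 0.04, so result = 1
(P ∨ (P → P)) = max(0.04, 1) = 1
(not Q → (P ∨ (P → P))): 0 ≤ 1, so result = 1
not (not Q → (P ∨ (P → P))): Gödel ¬ of 1 = 0 (operand ≠ 0)
(not (not Q → (P ∨ (P → P))) ∧ Q) = min(0, 0.59) = 0
(((R ∧ not P) → (P → not not Q)) → (not (not Q → (P ∨ (P → P))) ∧ Q)): 1 > 0, so result = 0
not Q: Gödel ¬ of 0.59 = 0 (operand ≠ 0)
(P → P): 0.04 ≤ 0.04, so result = 1
(P ∨ (P → P)) = max(0.04, 1) = 1
(not Q → (P ∨ (P → P))): 0 ≤ 1, so result = 1
not (not Q → (P ∨ (P → P))): Gödel ¬ of 1 = 0 (operand ≠ 0)
(not (not Q → (P ∨ (P → P))) ∧ Q) = min(0, 0.59) = 0
not P: Gödel ¬ of 0.04 = 0 (operand ≠ 0)
(R ∧ not P) = min(0.36, 0) = 0
not Q: Gödel ¬ of 0.59 = 0 (operand ≠ 0)
not not Q: Gödel ¬ of 0 = 1 (operand is 0)
(P → not not Q): 0.04 ≤ 1, so result = 1
((R ∧ not P) → (P → not not Q)): 0 ≤ 1, so result = 1
((not (not Q → (P ∨ (P → P))) ∧ Q) → ((R ∧ not P) → (P → not not Q))): 0 ≤ 1, so result = 1
((((R ∧ not P) → (P → not not Q)) → (not (not Q → (P ∨ (P → P))) ∧ Q)) ∨ ((not (not Q → (P ∨ (P → P))) ∧ Q) → ((R ∧ not P) → (P → not not Q)))) = max(0, 1) = 1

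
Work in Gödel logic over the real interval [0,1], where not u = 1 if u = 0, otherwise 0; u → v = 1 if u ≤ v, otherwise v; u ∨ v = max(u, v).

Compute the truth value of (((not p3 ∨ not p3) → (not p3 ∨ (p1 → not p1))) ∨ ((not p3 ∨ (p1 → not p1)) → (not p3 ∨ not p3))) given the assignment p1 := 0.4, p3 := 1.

1.00

not p3: Gödel ¬ of 1 = 0 (operand ≠ 0)
not p3: Gödel ¬ of 1 = 0 (operand ≠ 0)
(not p3 ∨ not p3) = max(0, 0) = 0
not p3: Gödel ¬ of 1 = 0 (operand ≠ 0)
not p1: Gödel ¬ of 0.4 = 0 (operand ≠ 0)
(p1 → not p1): 0.4 > 0, so result = 0
(not p3 ∨ (p1 → not p1)) = max(0, 0) = 0
((not p3 ∨ not p3) → (not p3 ∨ (p1 → not p1))): 0 ≤ 0, so result = 1
not p3: Gödel ¬ of 1 = 0 (operand ≠ 0)
not p1: Gödel ¬ of 0.4 = 0 (operand ≠ 0)
(p1 → not p1): 0.4 > 0, so result = 0
(not p3 ∨ (p1 → not p1)) = max(0, 0) = 0
not p3: Gödel ¬ of 1 = 0 (operand ≠ 0)
not p3: Gödel ¬ of 1 = 0 (operand ≠ 0)
(not p3 ∨ not p3) = max(0, 0) = 0
((not p3 ∨ (p1 → not p1)) → (not p3 ∨ not p3)): 0 ≤ 0, so result = 1
(((not p3 ∨ not p3) → (not p3 ∨ (p1 → not p1))) ∨ ((not p3 ∨ (p1 → not p1)) → (not p3 ∨ not p3))) = max(1, 1) = 1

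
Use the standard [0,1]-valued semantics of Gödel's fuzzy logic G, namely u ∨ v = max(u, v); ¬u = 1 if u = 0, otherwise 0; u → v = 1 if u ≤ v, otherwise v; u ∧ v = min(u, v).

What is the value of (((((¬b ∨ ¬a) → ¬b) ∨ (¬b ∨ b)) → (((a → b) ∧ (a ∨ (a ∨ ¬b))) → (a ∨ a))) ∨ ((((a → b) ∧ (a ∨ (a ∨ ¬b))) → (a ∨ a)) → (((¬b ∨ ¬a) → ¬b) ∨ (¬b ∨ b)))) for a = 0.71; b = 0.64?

¬b: Gödel ¬ of 0.64 = 0 (operand ≠ 0)
¬a: Gödel ¬ of 0.71 = 0 (operand ≠ 0)
(¬b ∨ ¬a) = max(0, 0) = 0
¬b: Gödel ¬ of 0.64 = 0 (operand ≠ 0)
((¬b ∨ ¬a) → ¬b): 0 ≤ 0, so result = 1
¬b: Gödel ¬ of 0.64 = 0 (operand ≠ 0)
(¬b ∨ b) = max(0, 0.64) = 0.64
(((¬b ∨ ¬a) → ¬b) ∨ (¬b ∨ b)) = max(1, 0.64) = 1
(a → b): 0.71 > 0.64, so result = 0.64
¬b: Gödel ¬ of 0.64 = 0 (operand ≠ 0)
(a ∨ ¬b) = max(0.71, 0) = 0.71
(a ∨ (a ∨ ¬b)) = max(0.71, 0.71) = 0.71
((a → b) ∧ (a ∨ (a ∨ ¬b))) = min(0.64, 0.71) = 0.64
(a ∨ a) = max(0.71, 0.71) = 0.71
(((a → b) ∧ (a ∨ (a ∨ ¬b))) → (a ∨ a)): 0.64 ≤ 0.71, so result = 1
((((¬b ∨ ¬a) → ¬b) ∨ (¬b ∨ b)) → (((a → b) ∧ (a ∨ (a ∨ ¬b))) → (a ∨ a))): 1 ≤ 1, so result = 1
(a → b): 0.71 > 0.64, so result = 0.64
¬b: Gödel ¬ of 0.64 = 0 (operand ≠ 0)
(a ∨ ¬b) = max(0.71, 0) = 0.71
(a ∨ (a ∨ ¬b)) = max(0.71, 0.71) = 0.71
((a → b) ∧ (a ∨ (a ∨ ¬b))) = min(0.64, 0.71) = 0.64
(a ∨ a) = max(0.71, 0.71) = 0.71
(((a → b) ∧ (a ∨ (a ∨ ¬b))) → (a ∨ a)): 0.64 ≤ 0.71, so result = 1
¬b: Gödel ¬ of 0.64 = 0 (operand ≠ 0)
¬a: Gödel ¬ of 0.71 = 0 (operand ≠ 0)
(¬b ∨ ¬a) = max(0, 0) = 0
¬b: Gödel ¬ of 0.64 = 0 (operand ≠ 0)
((¬b ∨ ¬a) → ¬b): 0 ≤ 0, so result = 1
¬b: Gödel ¬ of 0.64 = 0 (operand ≠ 0)
(¬b ∨ b) = max(0, 0.64) = 0.64
(((¬b ∨ ¬a) → ¬b) ∨ (¬b ∨ b)) = max(1, 0.64) = 1
((((a → b) ∧ (a ∨ (a ∨ ¬b))) → (a ∨ a)) → (((¬b ∨ ¬a) → ¬b) ∨ (¬b ∨ b))): 1 ≤ 1, so result = 1
(((((¬b ∨ ¬a) → ¬b) ∨ (¬b ∨ b)) → (((a → b) ∧ (a ∨ (a ∨ ¬b))) → (a ∨ a))) ∨ ((((a → b) ∧ (a ∨ (a ∨ ¬b))) → (a ∨ a)) → (((¬b ∨ ¬a) → ¬b) ∨ (¬b ∨ b)))) = max(1, 1) = 1

1.00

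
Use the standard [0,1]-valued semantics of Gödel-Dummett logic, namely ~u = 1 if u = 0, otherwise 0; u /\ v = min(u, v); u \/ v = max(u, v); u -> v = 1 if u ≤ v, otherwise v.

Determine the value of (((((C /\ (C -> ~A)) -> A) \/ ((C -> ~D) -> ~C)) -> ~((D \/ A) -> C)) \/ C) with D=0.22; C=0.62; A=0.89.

~A: Gödel ¬ of 0.89 = 0 (operand ≠ 0)
(C -> ~A): 0.62 > 0, so result = 0
(C /\ (C -> ~A)) = min(0.62, 0) = 0
((C /\ (C -> ~A)) -> A): 0 ≤ 0.89, so result = 1
~D: Gödel ¬ of 0.22 = 0 (operand ≠ 0)
(C -> ~D): 0.62 > 0, so result = 0
~C: Gödel ¬ of 0.62 = 0 (operand ≠ 0)
((C -> ~D) -> ~C): 0 ≤ 0, so result = 1
(((C /\ (C -> ~A)) -> A) \/ ((C -> ~D) -> ~C)) = max(1, 1) = 1
(D \/ A) = max(0.22, 0.89) = 0.89
((D \/ A) -> C): 0.89 > 0.62, so result = 0.62
~((D \/ A) -> C): Gödel ¬ of 0.62 = 0 (operand ≠ 0)
((((C /\ (C -> ~A)) -> A) \/ ((C -> ~D) -> ~C)) -> ~((D \/ A) -> C)): 1 > 0, so result = 0
(((((C /\ (C -> ~A)) -> A) \/ ((C -> ~D) -> ~C)) -> ~((D \/ A) -> C)) \/ C) = max(0, 0.62) = 0.62

0.62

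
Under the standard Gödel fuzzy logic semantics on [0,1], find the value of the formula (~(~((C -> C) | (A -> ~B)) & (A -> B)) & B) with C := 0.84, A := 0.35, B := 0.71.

0.71

(C -> C): 0.84 ≤ 0.84, so result = 1
~B: Gödel ¬ of 0.71 = 0 (operand ≠ 0)
(A -> ~B): 0.35 > 0, so result = 0
((C -> C) | (A -> ~B)) = max(1, 0) = 1
~((C -> C) | (A -> ~B)): Gödel ¬ of 1 = 0 (operand ≠ 0)
(A -> B): 0.35 ≤ 0.71, so result = 1
(~((C -> C) | (A -> ~B)) & (A -> B)) = min(0, 1) = 0
~(~((C -> C) | (A -> ~B)) & (A -> B)): Gödel ¬ of 0 = 1 (operand is 0)
(~(~((C -> C) | (A -> ~B)) & (A -> B)) & B) = min(1, 0.71) = 0.71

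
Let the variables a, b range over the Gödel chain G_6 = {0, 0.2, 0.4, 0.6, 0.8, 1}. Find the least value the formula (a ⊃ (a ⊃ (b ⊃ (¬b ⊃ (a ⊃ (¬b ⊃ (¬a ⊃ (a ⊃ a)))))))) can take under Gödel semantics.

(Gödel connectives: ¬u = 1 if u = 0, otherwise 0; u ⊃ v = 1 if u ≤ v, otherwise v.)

1.00

Every assignment gives 1. For instance at a = 0, b = 0:
  ¬b: Gödel ¬ of 0 = 1 (operand is 0)
  ¬b: Gödel ¬ of 0 = 1 (operand is 0)
  ¬a: Gödel ¬ of 0 = 1 (operand is 0)
  (a ⊃ a): 0 ≤ 0, so result = 1
  (¬a ⊃ (a ⊃ a)): 1 ≤ 1, so result = 1
  (¬b ⊃ (¬a ⊃ (a ⊃ a))): 1 ≤ 1, so result = 1
  (a ⊃ (¬b ⊃ (¬a ⊃ (a ⊃ a)))): 0 ≤ 1, so result = 1
  (¬b ⊃ (a ⊃ (¬b ⊃ (¬a ⊃ (a ⊃ a))))): 1 ≤ 1, so result = 1
  (b ⊃ (¬b ⊃ (a ⊃ (¬b ⊃ (¬a ⊃ (a ⊃ a)))))): 0 ≤ 1, so result = 1
  (a ⊃ (b ⊃ (¬b ⊃ (a ⊃ (¬b ⊃ (¬a ⊃ (a ⊃ a))))))): 0 ≤ 1, so result = 1
  (a ⊃ (a ⊃ (b ⊃ (¬b ⊃ (a ⊃ (¬b ⊃ (¬a ⊃ (a ⊃ a)))))))): 0 ≤ 1, so result = 1
All 36 assignments give value 1 — the formula is a G_6-tautology.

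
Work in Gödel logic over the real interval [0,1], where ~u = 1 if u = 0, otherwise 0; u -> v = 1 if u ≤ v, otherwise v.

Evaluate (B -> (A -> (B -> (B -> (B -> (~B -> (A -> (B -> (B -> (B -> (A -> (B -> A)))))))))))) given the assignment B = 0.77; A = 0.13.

1.00

~B: Gödel ¬ of 0.77 = 0 (operand ≠ 0)
(B -> A): 0.77 > 0.13, so result = 0.13
(A -> (B -> A)): 0.13 ≤ 0.13, so result = 1
(B -> (A -> (B -> A))): 0.77 ≤ 1, so result = 1
(B -> (B -> (A -> (B -> A)))): 0.77 ≤ 1, so result = 1
(B -> (B -> (B -> (A -> (B -> A))))): 0.77 ≤ 1, so result = 1
(A -> (B -> (B -> (B -> (A -> (B -> A)))))): 0.13 ≤ 1, so result = 1
(~B -> (A -> (B -> (B -> (B -> (A -> (B -> A))))))): 0 ≤ 1, so result = 1
(B -> (~B -> (A -> (B -> (B -> (B -> (A -> (B -> A)))))))): 0.77 ≤ 1, so result = 1
(B -> (B -> (~B -> (A -> (B -> (B -> (B -> (A -> (B -> A))))))))): 0.77 ≤ 1, so result = 1
(B -> (B -> (B -> (~B -> (A -> (B -> (B -> (B -> (A -> (B -> A)))))))))): 0.77 ≤ 1, so result = 1
(A -> (B -> (B -> (B -> (~B -> (A -> (B -> (B -> (B -> (A -> (B -> A))))))))))): 0.13 ≤ 1, so result = 1
(B -> (A -> (B -> (B -> (B -> (~B -> (A -> (B -> (B -> (B -> (A -> (B -> A)))))))))))): 0.77 ≤ 1, so result = 1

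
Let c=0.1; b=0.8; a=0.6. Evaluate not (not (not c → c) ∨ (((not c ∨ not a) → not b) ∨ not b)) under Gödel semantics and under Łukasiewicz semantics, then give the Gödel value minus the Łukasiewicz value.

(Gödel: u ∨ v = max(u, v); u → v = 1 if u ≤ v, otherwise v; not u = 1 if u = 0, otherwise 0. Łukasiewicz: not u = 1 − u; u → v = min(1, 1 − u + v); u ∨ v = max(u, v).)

Gödel evaluation:
  not c: Gödel ¬ of 0.1 = 0 (operand ≠ 0)
  (not c → c): 0 ≤ 0.1, so result = 1
  not (not c → c): Gödel ¬ of 1 = 0 (operand ≠ 0)
  not c: Gödel ¬ of 0.1 = 0 (operand ≠ 0)
  not a: Gödel ¬ of 0.6 = 0 (operand ≠ 0)
  (not c ∨ not a) = max(0, 0) = 0
  not b: Gödel ¬ of 0.8 = 0 (operand ≠ 0)
  ((not c ∨ not a) → not b): 0 ≤ 0, so result = 1
  not b: Gödel ¬ of 0.8 = 0 (operand ≠ 0)
  (((not c ∨ not a) → not b) ∨ not b) = max(1, 0) = 1
  (not (not c → c) ∨ (((not c ∨ not a) → not b) ∨ not b)) = max(0, 1) = 1
  not (not (not c → c) ∨ (((not c ∨ not a) → not b) ∨ not b)): Gödel ¬ of 1 = 0 (operand ≠ 0)
  Gödel value = 0
Łukasiewicz evaluation:
  not c: Łukasiewicz ¬ gives 1 − 0.1 = 0.9
  (not c → c): min(1, 1 − 0.9 + 0.1) = 0.2
  not (not c → c): Łukasiewicz ¬ gives 1 − 0.2 = 0.8
  not c: Łukasiewicz ¬ gives 1 − 0.1 = 0.9
  not a: Łukasiewicz ¬ gives 1 − 0.6 = 0.4
  (not c ∨ not a) = max(0.9, 0.4) = 0.9
  not b: Łukasiewicz ¬ gives 1 − 0.8 = 0.2
  ((not c ∨ not a) → not b): min(1, 1 − 0.9 + 0.2) = 0.3
  not b: Łukasiewicz ¬ gives 1 − 0.8 = 0.2
  (((not c ∨ not a) → not b) ∨ not b) = max(0.3, 0.2) = 0.3
  (not (not c → c) ∨ (((not c ∨ not a) → not b) ∨ not b)) = max(0.8, 0.3) = 0.8
  not (not (not c → c) ∨ (((not c ∨ not a) → not b) ∨ not b)): Łukasiewicz ¬ gives 1 − 0.8 = 0.2
  Łukasiewicz value = 0.2
Difference: 0 − 0.2 = -0.20

-0.20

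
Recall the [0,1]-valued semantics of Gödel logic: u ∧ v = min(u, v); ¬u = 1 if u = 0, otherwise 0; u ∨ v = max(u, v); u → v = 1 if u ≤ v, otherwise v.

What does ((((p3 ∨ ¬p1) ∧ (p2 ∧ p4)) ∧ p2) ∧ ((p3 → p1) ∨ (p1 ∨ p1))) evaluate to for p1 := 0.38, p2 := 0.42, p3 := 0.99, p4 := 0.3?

¬p1: Gödel ¬ of 0.38 = 0 (operand ≠ 0)
(p3 ∨ ¬p1) = max(0.99, 0) = 0.99
(p2 ∧ p4) = min(0.42, 0.3) = 0.3
((p3 ∨ ¬p1) ∧ (p2 ∧ p4)) = min(0.99, 0.3) = 0.3
(((p3 ∨ ¬p1) ∧ (p2 ∧ p4)) ∧ p2) = min(0.3, 0.42) = 0.3
(p3 → p1): 0.99 > 0.38, so result = 0.38
(p1 ∨ p1) = max(0.38, 0.38) = 0.38
((p3 → p1) ∨ (p1 ∨ p1)) = max(0.38, 0.38) = 0.38
((((p3 ∨ ¬p1) ∧ (p2 ∧ p4)) ∧ p2) ∧ ((p3 → p1) ∨ (p1 ∨ p1))) = min(0.3, 0.38) = 0.3

0.30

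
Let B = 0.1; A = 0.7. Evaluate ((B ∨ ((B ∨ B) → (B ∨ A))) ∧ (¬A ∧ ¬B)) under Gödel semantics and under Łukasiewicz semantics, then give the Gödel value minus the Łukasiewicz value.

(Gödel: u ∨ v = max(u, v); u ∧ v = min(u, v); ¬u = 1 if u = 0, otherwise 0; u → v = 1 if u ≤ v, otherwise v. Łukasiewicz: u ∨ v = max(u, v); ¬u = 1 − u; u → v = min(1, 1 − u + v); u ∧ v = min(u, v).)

-0.30

Gödel evaluation:
  (B ∨ B) = max(0.1, 0.1) = 0.1
  (B ∨ A) = max(0.1, 0.7) = 0.7
  ((B ∨ B) → (B ∨ A)): 0.1 ≤ 0.7, so result = 1
  (B ∨ ((B ∨ B) → (B ∨ A))) = max(0.1, 1) = 1
  ¬A: Gödel ¬ of 0.7 = 0 (operand ≠ 0)
  ¬B: Gödel ¬ of 0.1 = 0 (operand ≠ 0)
  (¬A ∧ ¬B) = min(0, 0) = 0
  ((B ∨ ((B ∨ B) → (B ∨ A))) ∧ (¬A ∧ ¬B)) = min(1, 0) = 0
  Gödel value = 0
Łukasiewicz evaluation:
  (B ∨ B) = max(0.1, 0.1) = 0.1
  (B ∨ A) = max(0.1, 0.7) = 0.7
  ((B ∨ B) → (B ∨ A)): min(1, 1 − 0.1 + 0.7) = 1
  (B ∨ ((B ∨ B) → (B ∨ A))) = max(0.1, 1) = 1
  ¬A: Łukasiewicz ¬ gives 1 − 0.7 = 0.3
  ¬B: Łukasiewicz ¬ gives 1 − 0.1 = 0.9
  (¬A ∧ ¬B) = min(0.3, 0.9) = 0.3
  ((B ∨ ((B ∨ B) → (B ∨ A))) ∧ (¬A ∧ ¬B)) = min(1, 0.3) = 0.3
  Łukasiewicz value = 0.3
Difference: 0 − 0.3 = -0.30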